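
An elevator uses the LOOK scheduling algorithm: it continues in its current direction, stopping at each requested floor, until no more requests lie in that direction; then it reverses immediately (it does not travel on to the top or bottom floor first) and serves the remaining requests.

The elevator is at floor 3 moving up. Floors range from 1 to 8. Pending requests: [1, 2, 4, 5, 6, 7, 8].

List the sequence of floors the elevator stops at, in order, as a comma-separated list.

Current: 3, moving UP
Serve above first (ascending): [4, 5, 6, 7, 8]
Then reverse, serve below (descending): [2, 1]

Answer: 4, 5, 6, 7, 8, 2, 1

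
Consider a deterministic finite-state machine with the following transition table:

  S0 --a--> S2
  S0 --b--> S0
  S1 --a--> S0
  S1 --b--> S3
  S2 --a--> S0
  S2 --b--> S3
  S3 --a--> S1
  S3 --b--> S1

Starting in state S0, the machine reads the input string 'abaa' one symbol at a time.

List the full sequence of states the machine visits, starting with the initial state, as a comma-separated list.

Start: S0
  read 'a': S0 --a--> S2
  read 'b': S2 --b--> S3
  read 'a': S3 --a--> S1
  read 'a': S1 --a--> S0

Answer: S0, S2, S3, S1, S0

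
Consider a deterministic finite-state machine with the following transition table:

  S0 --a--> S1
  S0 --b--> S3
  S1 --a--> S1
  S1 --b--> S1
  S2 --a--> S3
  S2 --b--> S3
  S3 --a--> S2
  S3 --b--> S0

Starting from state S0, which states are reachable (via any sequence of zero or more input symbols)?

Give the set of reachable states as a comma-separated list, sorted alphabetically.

BFS from S0:
  visit S0: S0--a-->S1 (new), S0--b-->S3 (new)
  visit S1: S1--a-->S1 (seen), S1--b-->S1 (seen)
  visit S3: S3--a-->S2 (new), S3--b-->S0 (seen)
  visit S2: S2--a-->S3 (seen), S2--b-->S3 (seen)

Answer: S0, S1, S2, S3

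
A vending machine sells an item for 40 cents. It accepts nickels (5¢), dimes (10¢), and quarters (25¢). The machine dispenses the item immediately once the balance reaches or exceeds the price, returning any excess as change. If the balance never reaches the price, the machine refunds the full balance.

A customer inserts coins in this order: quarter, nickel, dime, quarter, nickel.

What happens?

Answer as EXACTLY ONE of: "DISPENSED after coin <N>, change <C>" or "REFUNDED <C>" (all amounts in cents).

Answer: DISPENSED after coin 3, change 0

Derivation:
Price: 40¢
Coin 1 (quarter, 25¢): balance = 25¢
Coin 2 (nickel, 5¢): balance = 30¢
Coin 3 (dime, 10¢): balance = 40¢
  → balance >= price → DISPENSE, change = 40 - 40 = 0¢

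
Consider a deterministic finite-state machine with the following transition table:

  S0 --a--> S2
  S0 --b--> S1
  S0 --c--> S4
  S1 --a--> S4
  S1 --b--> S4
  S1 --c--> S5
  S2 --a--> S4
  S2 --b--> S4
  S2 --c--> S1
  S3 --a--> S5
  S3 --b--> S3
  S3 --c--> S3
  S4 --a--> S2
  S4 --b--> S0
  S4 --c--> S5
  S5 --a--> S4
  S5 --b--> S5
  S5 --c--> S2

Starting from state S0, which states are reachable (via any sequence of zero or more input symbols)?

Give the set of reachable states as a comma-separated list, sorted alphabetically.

Answer: S0, S1, S2, S4, S5

Derivation:
BFS from S0:
  visit S0: S0--a-->S2 (new), S0--b-->S1 (new), S0--c-->S4 (new)
  visit S2: S2--a-->S4 (seen), S2--b-->S4 (seen), S2--c-->S1 (seen)
  visit S1: S1--a-->S4 (seen), S1--b-->S4 (seen), S1--c-->S5 (new)
  visit S4: S4--a-->S2 (seen), S4--b-->S0 (seen), S4--c-->S5 (seen)
  visit S5: S5--a-->S4 (seen), S5--b-->S5 (seen), S5--c-->S2 (seen)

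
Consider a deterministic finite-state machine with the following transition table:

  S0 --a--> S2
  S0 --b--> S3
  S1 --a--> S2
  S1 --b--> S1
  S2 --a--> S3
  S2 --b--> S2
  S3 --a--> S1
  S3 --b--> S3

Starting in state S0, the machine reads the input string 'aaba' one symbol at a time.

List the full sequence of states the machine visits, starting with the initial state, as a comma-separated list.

Start: S0
  read 'a': S0 --a--> S2
  read 'a': S2 --a--> S3
  read 'b': S3 --b--> S3
  read 'a': S3 --a--> S1

Answer: S0, S2, S3, S3, S1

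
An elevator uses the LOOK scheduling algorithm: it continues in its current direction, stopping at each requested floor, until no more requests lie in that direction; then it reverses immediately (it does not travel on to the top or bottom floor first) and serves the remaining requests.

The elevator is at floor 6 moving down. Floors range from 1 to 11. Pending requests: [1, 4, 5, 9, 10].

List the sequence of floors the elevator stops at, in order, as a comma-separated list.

Answer: 5, 4, 1, 9, 10

Derivation:
Current: 6, moving DOWN
Serve below first (descending): [5, 4, 1]
Then reverse, serve above (ascending): [9, 10]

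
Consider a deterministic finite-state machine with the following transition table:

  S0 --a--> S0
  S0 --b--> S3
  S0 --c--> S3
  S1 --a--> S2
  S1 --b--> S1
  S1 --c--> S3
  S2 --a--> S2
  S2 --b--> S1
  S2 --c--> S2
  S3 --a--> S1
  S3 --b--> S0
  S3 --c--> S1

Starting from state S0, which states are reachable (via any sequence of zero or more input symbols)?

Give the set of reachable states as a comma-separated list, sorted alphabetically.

Answer: S0, S1, S2, S3

Derivation:
BFS from S0:
  visit S0: S0--a-->S0 (seen), S0--b-->S3 (new), S0--c-->S3 (seen)
  visit S3: S3--a-->S1 (new), S3--b-->S0 (seen), S3--c-->S1 (seen)
  visit S1: S1--a-->S2 (new), S1--b-->S1 (seen), S1--c-->S3 (seen)
  visit S2: S2--a-->S2 (seen), S2--b-->S1 (seen), S2--c-->S2 (seen)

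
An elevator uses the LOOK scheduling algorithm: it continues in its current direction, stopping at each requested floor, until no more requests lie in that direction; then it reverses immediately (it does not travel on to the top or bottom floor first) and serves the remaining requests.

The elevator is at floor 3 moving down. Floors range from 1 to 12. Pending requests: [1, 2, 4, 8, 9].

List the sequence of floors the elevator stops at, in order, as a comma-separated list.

Current: 3, moving DOWN
Serve below first (descending): [2, 1]
Then reverse, serve above (ascending): [4, 8, 9]

Answer: 2, 1, 4, 8, 9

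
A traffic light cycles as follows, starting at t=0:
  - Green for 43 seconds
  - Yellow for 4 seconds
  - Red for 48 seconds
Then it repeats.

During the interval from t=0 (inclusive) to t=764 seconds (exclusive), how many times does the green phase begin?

Answer: 9

Derivation:
Cycle = 43+4+48 = 95s
green phase starts at t = k*95 + 0 for k=0,1,2,...
Need k*95+0 < 764 → k < 8.042
k ∈ {0, ..., 8} → 9 starts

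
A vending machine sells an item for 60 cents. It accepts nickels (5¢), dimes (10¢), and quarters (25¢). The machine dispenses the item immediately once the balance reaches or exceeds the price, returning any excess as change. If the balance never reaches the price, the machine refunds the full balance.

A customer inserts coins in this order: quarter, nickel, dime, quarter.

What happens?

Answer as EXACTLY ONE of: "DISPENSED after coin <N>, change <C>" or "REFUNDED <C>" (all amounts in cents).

Price: 60¢
Coin 1 (quarter, 25¢): balance = 25¢
Coin 2 (nickel, 5¢): balance = 30¢
Coin 3 (dime, 10¢): balance = 40¢
Coin 4 (quarter, 25¢): balance = 65¢
  → balance >= price → DISPENSE, change = 65 - 60 = 5¢

Answer: DISPENSED after coin 4, change 5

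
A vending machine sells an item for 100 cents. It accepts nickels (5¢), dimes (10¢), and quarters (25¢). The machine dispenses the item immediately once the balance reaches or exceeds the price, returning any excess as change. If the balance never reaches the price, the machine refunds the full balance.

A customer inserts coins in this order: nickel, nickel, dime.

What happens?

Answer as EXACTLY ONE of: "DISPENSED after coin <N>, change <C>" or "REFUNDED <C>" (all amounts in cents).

Price: 100¢
Coin 1 (nickel, 5¢): balance = 5¢
Coin 2 (nickel, 5¢): balance = 10¢
Coin 3 (dime, 10¢): balance = 20¢
All coins inserted, balance 20¢ < price 100¢ → REFUND 20¢

Answer: REFUNDED 20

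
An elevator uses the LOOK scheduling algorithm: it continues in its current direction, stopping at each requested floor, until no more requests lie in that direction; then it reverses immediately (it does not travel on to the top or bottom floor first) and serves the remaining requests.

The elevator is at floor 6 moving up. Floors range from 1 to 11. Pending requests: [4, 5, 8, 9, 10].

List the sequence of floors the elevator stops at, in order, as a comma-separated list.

Current: 6, moving UP
Serve above first (ascending): [8, 9, 10]
Then reverse, serve below (descending): [5, 4]

Answer: 8, 9, 10, 5, 4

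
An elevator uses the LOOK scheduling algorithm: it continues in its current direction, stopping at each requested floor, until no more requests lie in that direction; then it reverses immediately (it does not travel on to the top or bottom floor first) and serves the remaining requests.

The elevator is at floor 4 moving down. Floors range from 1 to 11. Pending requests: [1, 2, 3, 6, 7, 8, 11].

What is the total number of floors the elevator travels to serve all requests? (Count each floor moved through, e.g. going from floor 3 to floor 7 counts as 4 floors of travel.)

Start at floor 4 moving down, LOOK stop order: [3, 2, 1, 6, 7, 8, 11]
  4 → 3: |3-4| = 1, total = 1
  3 → 2: |2-3| = 1, total = 2
  2 → 1: |1-2| = 1, total = 3
  1 → 6: |6-1| = 5, total = 8
  6 → 7: |7-6| = 1, total = 9
  7 → 8: |8-7| = 1, total = 10
  8 → 11: |11-8| = 3, total = 13

Answer: 13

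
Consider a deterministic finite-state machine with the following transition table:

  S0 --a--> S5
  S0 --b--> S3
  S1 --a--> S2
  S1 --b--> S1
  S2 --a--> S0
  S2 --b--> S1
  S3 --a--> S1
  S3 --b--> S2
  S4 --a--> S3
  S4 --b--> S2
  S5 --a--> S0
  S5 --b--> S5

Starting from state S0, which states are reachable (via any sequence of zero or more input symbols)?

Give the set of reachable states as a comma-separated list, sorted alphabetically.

Answer: S0, S1, S2, S3, S5

Derivation:
BFS from S0:
  visit S0: S0--a-->S5 (new), S0--b-->S3 (new)
  visit S5: S5--a-->S0 (seen), S5--b-->S5 (seen)
  visit S3: S3--a-->S1 (new), S3--b-->S2 (new)
  visit S1: S1--a-->S2 (seen), S1--b-->S1 (seen)
  visit S2: S2--a-->S0 (seen), S2--b-->S1 (seen)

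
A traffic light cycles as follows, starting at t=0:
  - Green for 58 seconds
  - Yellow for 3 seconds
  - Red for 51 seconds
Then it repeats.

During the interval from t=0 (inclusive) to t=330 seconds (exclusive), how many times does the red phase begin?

Cycle = 58+3+51 = 112s
red phase starts at t = k*112 + 61 for k=0,1,2,...
Need k*112+61 < 330 → k < 2.402
k ∈ {0, ..., 2} → 3 starts

Answer: 3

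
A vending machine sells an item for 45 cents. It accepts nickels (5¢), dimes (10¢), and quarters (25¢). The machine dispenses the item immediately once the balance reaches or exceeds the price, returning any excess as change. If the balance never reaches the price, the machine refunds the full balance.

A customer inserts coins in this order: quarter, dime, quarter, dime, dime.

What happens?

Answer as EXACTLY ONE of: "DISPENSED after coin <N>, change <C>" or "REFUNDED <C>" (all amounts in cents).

Price: 45¢
Coin 1 (quarter, 25¢): balance = 25¢
Coin 2 (dime, 10¢): balance = 35¢
Coin 3 (quarter, 25¢): balance = 60¢
  → balance >= price → DISPENSE, change = 60 - 45 = 15¢

Answer: DISPENSED after coin 3, change 15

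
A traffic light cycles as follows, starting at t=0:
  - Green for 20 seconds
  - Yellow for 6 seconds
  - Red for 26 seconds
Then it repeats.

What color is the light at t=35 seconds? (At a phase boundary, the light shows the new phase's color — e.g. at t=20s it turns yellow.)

Answer: red

Derivation:
Cycle length = 20 + 6 + 26 = 52s
t = 35, phase_t = 35 mod 52 = 35
35 >= 26 → RED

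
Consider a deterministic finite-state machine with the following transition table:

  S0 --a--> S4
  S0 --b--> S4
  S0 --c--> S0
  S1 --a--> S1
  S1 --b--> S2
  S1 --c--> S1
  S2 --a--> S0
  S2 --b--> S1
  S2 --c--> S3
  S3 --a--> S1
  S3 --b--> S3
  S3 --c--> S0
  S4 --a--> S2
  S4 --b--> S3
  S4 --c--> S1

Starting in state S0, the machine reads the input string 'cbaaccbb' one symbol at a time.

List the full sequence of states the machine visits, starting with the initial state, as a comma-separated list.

Start: S0
  read 'c': S0 --c--> S0
  read 'b': S0 --b--> S4
  read 'a': S4 --a--> S2
  read 'a': S2 --a--> S0
  read 'c': S0 --c--> S0
  read 'c': S0 --c--> S0
  read 'b': S0 --b--> S4
  read 'b': S4 --b--> S3

Answer: S0, S0, S4, S2, S0, S0, S0, S4, S3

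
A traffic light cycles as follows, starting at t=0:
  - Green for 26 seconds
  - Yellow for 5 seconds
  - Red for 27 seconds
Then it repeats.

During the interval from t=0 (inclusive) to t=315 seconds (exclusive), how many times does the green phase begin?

Answer: 6

Derivation:
Cycle = 26+5+27 = 58s
green phase starts at t = k*58 + 0 for k=0,1,2,...
Need k*58+0 < 315 → k < 5.431
k ∈ {0, ..., 5} → 6 starts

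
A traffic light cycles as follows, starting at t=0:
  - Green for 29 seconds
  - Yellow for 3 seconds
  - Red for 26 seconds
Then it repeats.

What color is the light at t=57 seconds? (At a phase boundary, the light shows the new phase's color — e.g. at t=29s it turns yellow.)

Cycle length = 29 + 3 + 26 = 58s
t = 57, phase_t = 57 mod 58 = 57
57 >= 32 → RED

Answer: red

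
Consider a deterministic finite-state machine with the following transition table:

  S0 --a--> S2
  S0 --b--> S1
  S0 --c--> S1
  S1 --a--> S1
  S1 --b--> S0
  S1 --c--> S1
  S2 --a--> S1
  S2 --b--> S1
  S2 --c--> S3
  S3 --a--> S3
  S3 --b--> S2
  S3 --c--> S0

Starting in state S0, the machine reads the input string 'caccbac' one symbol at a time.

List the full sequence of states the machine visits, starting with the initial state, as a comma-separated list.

Start: S0
  read 'c': S0 --c--> S1
  read 'a': S1 --a--> S1
  read 'c': S1 --c--> S1
  read 'c': S1 --c--> S1
  read 'b': S1 --b--> S0
  read 'a': S0 --a--> S2
  read 'c': S2 --c--> S3

Answer: S0, S1, S1, S1, S1, S0, S2, S3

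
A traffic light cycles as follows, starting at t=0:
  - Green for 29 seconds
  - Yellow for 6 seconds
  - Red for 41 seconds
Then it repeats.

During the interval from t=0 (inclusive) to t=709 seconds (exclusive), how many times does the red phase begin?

Answer: 9

Derivation:
Cycle = 29+6+41 = 76s
red phase starts at t = k*76 + 35 for k=0,1,2,...
Need k*76+35 < 709 → k < 8.868
k ∈ {0, ..., 8} → 9 starts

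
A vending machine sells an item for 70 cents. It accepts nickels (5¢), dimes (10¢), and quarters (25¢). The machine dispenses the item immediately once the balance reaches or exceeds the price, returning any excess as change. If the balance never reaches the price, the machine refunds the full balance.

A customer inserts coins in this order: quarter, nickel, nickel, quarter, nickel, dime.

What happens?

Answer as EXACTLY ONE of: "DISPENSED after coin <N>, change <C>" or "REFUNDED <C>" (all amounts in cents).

Price: 70¢
Coin 1 (quarter, 25¢): balance = 25¢
Coin 2 (nickel, 5¢): balance = 30¢
Coin 3 (nickel, 5¢): balance = 35¢
Coin 4 (quarter, 25¢): balance = 60¢
Coin 5 (nickel, 5¢): balance = 65¢
Coin 6 (dime, 10¢): balance = 75¢
  → balance >= price → DISPENSE, change = 75 - 70 = 5¢

Answer: DISPENSED after coin 6, change 5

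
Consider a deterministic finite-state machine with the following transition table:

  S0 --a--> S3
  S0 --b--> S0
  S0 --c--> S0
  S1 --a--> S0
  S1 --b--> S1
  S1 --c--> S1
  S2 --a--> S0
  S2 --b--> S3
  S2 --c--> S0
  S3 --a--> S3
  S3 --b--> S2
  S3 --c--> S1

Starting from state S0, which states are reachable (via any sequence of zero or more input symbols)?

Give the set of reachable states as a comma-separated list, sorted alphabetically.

Answer: S0, S1, S2, S3

Derivation:
BFS from S0:
  visit S0: S0--a-->S3 (new), S0--b-->S0 (seen), S0--c-->S0 (seen)
  visit S3: S3--a-->S3 (seen), S3--b-->S2 (new), S3--c-->S1 (new)
  visit S2: S2--a-->S0 (seen), S2--b-->S3 (seen), S2--c-->S0 (seen)
  visit S1: S1--a-->S0 (seen), S1--b-->S1 (seen), S1--c-->S1 (seen)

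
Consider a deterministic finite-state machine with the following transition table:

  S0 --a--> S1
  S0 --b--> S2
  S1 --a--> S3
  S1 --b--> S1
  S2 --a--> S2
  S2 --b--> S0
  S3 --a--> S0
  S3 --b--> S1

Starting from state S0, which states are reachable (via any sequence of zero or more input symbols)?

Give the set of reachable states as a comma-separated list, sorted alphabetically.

BFS from S0:
  visit S0: S0--a-->S1 (new), S0--b-->S2 (new)
  visit S1: S1--a-->S3 (new), S1--b-->S1 (seen)
  visit S2: S2--a-->S2 (seen), S2--b-->S0 (seen)
  visit S3: S3--a-->S0 (seen), S3--b-->S1 (seen)

Answer: S0, S1, S2, S3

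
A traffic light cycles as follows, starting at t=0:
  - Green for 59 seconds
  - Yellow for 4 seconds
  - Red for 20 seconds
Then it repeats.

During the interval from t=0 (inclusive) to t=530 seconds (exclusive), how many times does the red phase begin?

Answer: 6

Derivation:
Cycle = 59+4+20 = 83s
red phase starts at t = k*83 + 63 for k=0,1,2,...
Need k*83+63 < 530 → k < 5.627
k ∈ {0, ..., 5} → 6 starts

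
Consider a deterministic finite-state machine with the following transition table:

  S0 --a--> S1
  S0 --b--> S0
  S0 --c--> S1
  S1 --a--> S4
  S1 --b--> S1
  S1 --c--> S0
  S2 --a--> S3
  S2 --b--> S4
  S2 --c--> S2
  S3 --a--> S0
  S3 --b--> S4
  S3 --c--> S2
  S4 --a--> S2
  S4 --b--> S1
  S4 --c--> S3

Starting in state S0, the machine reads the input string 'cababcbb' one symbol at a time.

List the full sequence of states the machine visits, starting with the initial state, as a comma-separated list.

Start: S0
  read 'c': S0 --c--> S1
  read 'a': S1 --a--> S4
  read 'b': S4 --b--> S1
  read 'a': S1 --a--> S4
  read 'b': S4 --b--> S1
  read 'c': S1 --c--> S0
  read 'b': S0 --b--> S0
  read 'b': S0 --b--> S0

Answer: S0, S1, S4, S1, S4, S1, S0, S0, S0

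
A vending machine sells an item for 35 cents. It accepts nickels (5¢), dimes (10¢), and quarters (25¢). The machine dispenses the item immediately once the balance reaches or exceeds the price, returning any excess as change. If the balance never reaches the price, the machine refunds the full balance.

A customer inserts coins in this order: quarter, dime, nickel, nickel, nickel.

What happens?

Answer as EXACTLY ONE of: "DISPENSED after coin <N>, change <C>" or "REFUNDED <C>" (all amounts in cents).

Price: 35¢
Coin 1 (quarter, 25¢): balance = 25¢
Coin 2 (dime, 10¢): balance = 35¢
  → balance >= price → DISPENSE, change = 35 - 35 = 0¢

Answer: DISPENSED after coin 2, change 0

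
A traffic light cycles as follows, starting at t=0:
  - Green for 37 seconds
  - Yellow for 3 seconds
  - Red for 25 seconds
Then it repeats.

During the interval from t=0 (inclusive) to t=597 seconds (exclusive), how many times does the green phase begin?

Answer: 10

Derivation:
Cycle = 37+3+25 = 65s
green phase starts at t = k*65 + 0 for k=0,1,2,...
Need k*65+0 < 597 → k < 9.185
k ∈ {0, ..., 9} → 10 starts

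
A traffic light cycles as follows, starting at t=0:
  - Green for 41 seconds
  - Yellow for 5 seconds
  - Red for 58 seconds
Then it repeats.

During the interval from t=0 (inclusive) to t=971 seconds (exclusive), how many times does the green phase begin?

Answer: 10

Derivation:
Cycle = 41+5+58 = 104s
green phase starts at t = k*104 + 0 for k=0,1,2,...
Need k*104+0 < 971 → k < 9.337
k ∈ {0, ..., 9} → 10 starts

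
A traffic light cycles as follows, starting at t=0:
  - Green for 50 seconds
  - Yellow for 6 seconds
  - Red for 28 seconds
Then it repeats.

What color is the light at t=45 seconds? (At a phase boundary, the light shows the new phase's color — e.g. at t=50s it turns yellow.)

Cycle length = 50 + 6 + 28 = 84s
t = 45, phase_t = 45 mod 84 = 45
45 < 50 (green end) → GREEN

Answer: green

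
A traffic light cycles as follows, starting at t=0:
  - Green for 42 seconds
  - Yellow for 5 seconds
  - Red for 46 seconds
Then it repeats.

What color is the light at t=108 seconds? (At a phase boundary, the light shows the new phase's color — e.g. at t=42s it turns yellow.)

Answer: green

Derivation:
Cycle length = 42 + 5 + 46 = 93s
t = 108, phase_t = 108 mod 93 = 15
15 < 42 (green end) → GREEN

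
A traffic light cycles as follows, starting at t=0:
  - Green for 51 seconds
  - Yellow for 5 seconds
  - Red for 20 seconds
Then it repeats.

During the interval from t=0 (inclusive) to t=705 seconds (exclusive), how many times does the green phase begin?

Answer: 10

Derivation:
Cycle = 51+5+20 = 76s
green phase starts at t = k*76 + 0 for k=0,1,2,...
Need k*76+0 < 705 → k < 9.276
k ∈ {0, ..., 9} → 10 starts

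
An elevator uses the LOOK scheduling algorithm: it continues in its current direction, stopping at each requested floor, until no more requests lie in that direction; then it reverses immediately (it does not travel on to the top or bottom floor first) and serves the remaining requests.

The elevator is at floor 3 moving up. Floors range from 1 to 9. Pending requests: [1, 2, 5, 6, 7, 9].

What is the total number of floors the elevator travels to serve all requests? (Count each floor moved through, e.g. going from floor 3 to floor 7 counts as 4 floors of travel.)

Answer: 14

Derivation:
Start at floor 3 moving up, LOOK stop order: [5, 6, 7, 9, 2, 1]
  3 → 5: |5-3| = 2, total = 2
  5 → 6: |6-5| = 1, total = 3
  6 → 7: |7-6| = 1, total = 4
  7 → 9: |9-7| = 2, total = 6
  9 → 2: |2-9| = 7, total = 13
  2 → 1: |1-2| = 1, total = 14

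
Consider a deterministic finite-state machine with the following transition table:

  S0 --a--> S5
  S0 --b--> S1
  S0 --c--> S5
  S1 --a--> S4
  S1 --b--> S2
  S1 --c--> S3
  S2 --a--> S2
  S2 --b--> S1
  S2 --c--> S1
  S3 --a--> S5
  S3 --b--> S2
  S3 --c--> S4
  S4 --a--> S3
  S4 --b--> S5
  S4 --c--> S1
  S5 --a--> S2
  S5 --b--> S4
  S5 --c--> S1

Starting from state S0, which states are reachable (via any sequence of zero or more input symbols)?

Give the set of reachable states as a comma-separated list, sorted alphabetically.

BFS from S0:
  visit S0: S0--a-->S5 (new), S0--b-->S1 (new), S0--c-->S5 (seen)
  visit S5: S5--a-->S2 (new), S5--b-->S4 (new), S5--c-->S1 (seen)
  visit S1: S1--a-->S4 (seen), S1--b-->S2 (seen), S1--c-->S3 (new)
  visit S2: S2--a-->S2 (seen), S2--b-->S1 (seen), S2--c-->S1 (seen)
  visit S4: S4--a-->S3 (seen), S4--b-->S5 (seen), S4--c-->S1 (seen)
  visit S3: S3--a-->S5 (seen), S3--b-->S2 (seen), S3--c-->S4 (seen)

Answer: S0, S1, S2, S3, S4, S5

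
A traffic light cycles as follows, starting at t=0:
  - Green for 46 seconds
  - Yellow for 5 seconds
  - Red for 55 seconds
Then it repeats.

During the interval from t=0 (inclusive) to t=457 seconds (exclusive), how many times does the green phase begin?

Cycle = 46+5+55 = 106s
green phase starts at t = k*106 + 0 for k=0,1,2,...
Need k*106+0 < 457 → k < 4.311
k ∈ {0, ..., 4} → 5 starts

Answer: 5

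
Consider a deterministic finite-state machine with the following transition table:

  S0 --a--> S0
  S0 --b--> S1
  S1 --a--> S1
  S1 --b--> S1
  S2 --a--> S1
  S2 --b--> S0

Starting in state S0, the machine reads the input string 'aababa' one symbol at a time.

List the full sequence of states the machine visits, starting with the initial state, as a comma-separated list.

Start: S0
  read 'a': S0 --a--> S0
  read 'a': S0 --a--> S0
  read 'b': S0 --b--> S1
  read 'a': S1 --a--> S1
  read 'b': S1 --b--> S1
  read 'a': S1 --a--> S1

Answer: S0, S0, S0, S1, S1, S1, S1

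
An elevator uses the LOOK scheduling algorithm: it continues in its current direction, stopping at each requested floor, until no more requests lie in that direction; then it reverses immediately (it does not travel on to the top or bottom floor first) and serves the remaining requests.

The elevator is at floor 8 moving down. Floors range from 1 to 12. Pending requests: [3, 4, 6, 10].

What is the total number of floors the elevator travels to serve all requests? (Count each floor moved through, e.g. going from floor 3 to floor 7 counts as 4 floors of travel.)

Answer: 12

Derivation:
Start at floor 8 moving down, LOOK stop order: [6, 4, 3, 10]
  8 → 6: |6-8| = 2, total = 2
  6 → 4: |4-6| = 2, total = 4
  4 → 3: |3-4| = 1, total = 5
  3 → 10: |10-3| = 7, total = 12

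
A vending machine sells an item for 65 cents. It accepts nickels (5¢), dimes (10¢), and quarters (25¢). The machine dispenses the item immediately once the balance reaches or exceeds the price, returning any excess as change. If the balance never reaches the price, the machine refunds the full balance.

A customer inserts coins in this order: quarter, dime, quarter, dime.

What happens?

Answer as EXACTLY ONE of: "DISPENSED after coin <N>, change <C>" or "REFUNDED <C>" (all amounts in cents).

Answer: DISPENSED after coin 4, change 5

Derivation:
Price: 65¢
Coin 1 (quarter, 25¢): balance = 25¢
Coin 2 (dime, 10¢): balance = 35¢
Coin 3 (quarter, 25¢): balance = 60¢
Coin 4 (dime, 10¢): balance = 70¢
  → balance >= price → DISPENSE, change = 70 - 65 = 5¢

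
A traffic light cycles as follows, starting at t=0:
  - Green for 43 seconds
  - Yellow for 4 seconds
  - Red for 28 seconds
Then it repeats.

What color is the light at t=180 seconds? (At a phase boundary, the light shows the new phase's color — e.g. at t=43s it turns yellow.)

Cycle length = 43 + 4 + 28 = 75s
t = 180, phase_t = 180 mod 75 = 30
30 < 43 (green end) → GREEN

Answer: green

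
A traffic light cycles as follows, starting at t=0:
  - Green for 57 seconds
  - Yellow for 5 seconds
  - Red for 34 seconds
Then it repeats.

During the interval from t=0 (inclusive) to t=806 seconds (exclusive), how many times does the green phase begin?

Answer: 9

Derivation:
Cycle = 57+5+34 = 96s
green phase starts at t = k*96 + 0 for k=0,1,2,...
Need k*96+0 < 806 → k < 8.396
k ∈ {0, ..., 8} → 9 starts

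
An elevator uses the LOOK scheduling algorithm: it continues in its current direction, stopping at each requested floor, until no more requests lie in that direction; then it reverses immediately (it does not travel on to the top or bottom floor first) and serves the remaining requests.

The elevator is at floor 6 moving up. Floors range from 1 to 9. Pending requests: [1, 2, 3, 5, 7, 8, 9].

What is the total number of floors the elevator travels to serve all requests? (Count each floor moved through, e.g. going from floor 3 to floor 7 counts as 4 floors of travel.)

Start at floor 6 moving up, LOOK stop order: [7, 8, 9, 5, 3, 2, 1]
  6 → 7: |7-6| = 1, total = 1
  7 → 8: |8-7| = 1, total = 2
  8 → 9: |9-8| = 1, total = 3
  9 → 5: |5-9| = 4, total = 7
  5 → 3: |3-5| = 2, total = 9
  3 → 2: |2-3| = 1, total = 10
  2 → 1: |1-2| = 1, total = 11

Answer: 11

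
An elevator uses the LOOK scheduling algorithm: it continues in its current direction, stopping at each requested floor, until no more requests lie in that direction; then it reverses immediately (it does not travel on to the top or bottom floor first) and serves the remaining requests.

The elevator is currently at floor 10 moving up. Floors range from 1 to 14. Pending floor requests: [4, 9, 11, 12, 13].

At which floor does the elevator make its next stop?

Current floor: 10, direction: up
Requests above: [11, 12, 13]
Requests below: [4, 9]
Moving up and requests lie above → nearest above is min([11, 12, 13]) = 11

Answer: 11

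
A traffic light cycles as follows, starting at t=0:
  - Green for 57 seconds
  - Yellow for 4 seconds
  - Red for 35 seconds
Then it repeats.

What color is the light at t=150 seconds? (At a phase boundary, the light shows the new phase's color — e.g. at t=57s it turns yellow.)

Answer: green

Derivation:
Cycle length = 57 + 4 + 35 = 96s
t = 150, phase_t = 150 mod 96 = 54
54 < 57 (green end) → GREEN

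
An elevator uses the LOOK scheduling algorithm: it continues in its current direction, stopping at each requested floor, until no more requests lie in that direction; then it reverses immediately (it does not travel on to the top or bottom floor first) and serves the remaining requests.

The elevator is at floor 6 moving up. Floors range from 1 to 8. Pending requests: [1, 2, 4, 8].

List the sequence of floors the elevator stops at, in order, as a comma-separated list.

Answer: 8, 4, 2, 1

Derivation:
Current: 6, moving UP
Serve above first (ascending): [8]
Then reverse, serve below (descending): [4, 2, 1]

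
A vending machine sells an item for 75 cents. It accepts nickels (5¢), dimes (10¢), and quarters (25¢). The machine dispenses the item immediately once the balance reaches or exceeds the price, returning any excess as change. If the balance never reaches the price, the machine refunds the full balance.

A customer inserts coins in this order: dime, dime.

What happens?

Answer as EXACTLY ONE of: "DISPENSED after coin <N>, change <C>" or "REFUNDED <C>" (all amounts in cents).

Answer: REFUNDED 20

Derivation:
Price: 75¢
Coin 1 (dime, 10¢): balance = 10¢
Coin 2 (dime, 10¢): balance = 20¢
All coins inserted, balance 20¢ < price 75¢ → REFUND 20¢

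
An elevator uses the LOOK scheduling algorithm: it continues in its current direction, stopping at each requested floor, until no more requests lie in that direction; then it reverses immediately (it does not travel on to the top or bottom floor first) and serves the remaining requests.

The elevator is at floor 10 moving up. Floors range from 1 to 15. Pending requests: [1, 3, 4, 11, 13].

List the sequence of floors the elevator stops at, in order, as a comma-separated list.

Answer: 11, 13, 4, 3, 1

Derivation:
Current: 10, moving UP
Serve above first (ascending): [11, 13]
Then reverse, serve below (descending): [4, 3, 1]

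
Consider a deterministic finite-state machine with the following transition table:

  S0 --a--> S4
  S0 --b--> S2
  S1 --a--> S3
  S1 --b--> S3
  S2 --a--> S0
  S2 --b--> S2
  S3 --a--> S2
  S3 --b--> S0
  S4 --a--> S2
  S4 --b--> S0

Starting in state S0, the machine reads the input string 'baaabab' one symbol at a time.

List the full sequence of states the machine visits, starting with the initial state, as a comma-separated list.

Answer: S0, S2, S0, S4, S2, S2, S0, S2

Derivation:
Start: S0
  read 'b': S0 --b--> S2
  read 'a': S2 --a--> S0
  read 'a': S0 --a--> S4
  read 'a': S4 --a--> S2
  read 'b': S2 --b--> S2
  read 'a': S2 --a--> S0
  read 'b': S0 --b--> S2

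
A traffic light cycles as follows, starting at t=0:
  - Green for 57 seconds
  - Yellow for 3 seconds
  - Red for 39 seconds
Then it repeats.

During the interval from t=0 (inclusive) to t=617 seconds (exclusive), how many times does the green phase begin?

Answer: 7

Derivation:
Cycle = 57+3+39 = 99s
green phase starts at t = k*99 + 0 for k=0,1,2,...
Need k*99+0 < 617 → k < 6.232
k ∈ {0, ..., 6} → 7 starts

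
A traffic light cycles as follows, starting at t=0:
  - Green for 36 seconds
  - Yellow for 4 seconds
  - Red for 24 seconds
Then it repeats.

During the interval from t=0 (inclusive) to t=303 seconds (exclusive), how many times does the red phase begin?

Answer: 5

Derivation:
Cycle = 36+4+24 = 64s
red phase starts at t = k*64 + 40 for k=0,1,2,...
Need k*64+40 < 303 → k < 4.109
k ∈ {0, ..., 4} → 5 starts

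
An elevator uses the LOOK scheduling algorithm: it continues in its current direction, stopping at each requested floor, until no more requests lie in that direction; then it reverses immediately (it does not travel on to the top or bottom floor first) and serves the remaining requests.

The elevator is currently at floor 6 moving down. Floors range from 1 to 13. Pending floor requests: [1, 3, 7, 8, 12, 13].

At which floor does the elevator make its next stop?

Current floor: 6, direction: down
Requests above: [7, 8, 12, 13]
Requests below: [1, 3]
Moving down and requests lie below → nearest below is max([1, 3]) = 3

Answer: 3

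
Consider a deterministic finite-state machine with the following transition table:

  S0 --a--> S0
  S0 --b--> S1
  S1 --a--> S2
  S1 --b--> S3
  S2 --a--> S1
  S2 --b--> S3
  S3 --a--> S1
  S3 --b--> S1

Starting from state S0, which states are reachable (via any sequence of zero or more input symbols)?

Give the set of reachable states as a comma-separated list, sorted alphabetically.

Answer: S0, S1, S2, S3

Derivation:
BFS from S0:
  visit S0: S0--a-->S0 (seen), S0--b-->S1 (new)
  visit S1: S1--a-->S2 (new), S1--b-->S3 (new)
  visit S2: S2--a-->S1 (seen), S2--b-->S3 (seen)
  visit S3: S3--a-->S1 (seen), S3--b-->S1 (seen)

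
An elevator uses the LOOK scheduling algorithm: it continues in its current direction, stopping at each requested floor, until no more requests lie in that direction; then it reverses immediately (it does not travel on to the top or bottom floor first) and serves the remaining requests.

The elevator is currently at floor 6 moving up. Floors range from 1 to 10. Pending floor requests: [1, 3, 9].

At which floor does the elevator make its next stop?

Answer: 9

Derivation:
Current floor: 6, direction: up
Requests above: [9]
Requests below: [1, 3]
Moving up and requests lie above → nearest above is min([9]) = 9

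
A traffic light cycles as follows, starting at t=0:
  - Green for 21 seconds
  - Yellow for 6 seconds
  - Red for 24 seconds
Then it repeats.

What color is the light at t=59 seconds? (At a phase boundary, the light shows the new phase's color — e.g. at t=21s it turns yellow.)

Answer: green

Derivation:
Cycle length = 21 + 6 + 24 = 51s
t = 59, phase_t = 59 mod 51 = 8
8 < 21 (green end) → GREEN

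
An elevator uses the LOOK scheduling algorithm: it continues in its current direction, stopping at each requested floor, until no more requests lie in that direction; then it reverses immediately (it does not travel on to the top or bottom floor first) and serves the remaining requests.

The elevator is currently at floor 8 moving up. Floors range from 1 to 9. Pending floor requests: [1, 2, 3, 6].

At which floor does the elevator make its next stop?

Answer: 6

Derivation:
Current floor: 8, direction: up
Requests above: []
Requests below: [1, 2, 3, 6]
Moving up but no requests above → reverse; nearest below is max([1, 2, 3, 6]) = 6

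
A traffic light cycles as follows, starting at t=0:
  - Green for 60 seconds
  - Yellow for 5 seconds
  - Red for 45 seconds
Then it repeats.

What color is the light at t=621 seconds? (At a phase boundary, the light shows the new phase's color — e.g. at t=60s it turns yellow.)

Cycle length = 60 + 5 + 45 = 110s
t = 621, phase_t = 621 mod 110 = 71
71 >= 65 → RED

Answer: red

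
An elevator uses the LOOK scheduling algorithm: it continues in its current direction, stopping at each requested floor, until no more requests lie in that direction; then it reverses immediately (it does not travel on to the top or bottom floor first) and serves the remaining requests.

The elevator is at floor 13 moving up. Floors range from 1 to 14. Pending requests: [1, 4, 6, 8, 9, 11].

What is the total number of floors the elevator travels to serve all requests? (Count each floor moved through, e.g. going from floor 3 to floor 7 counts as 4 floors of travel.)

Answer: 12

Derivation:
Start at floor 13 moving up, LOOK stop order: [11, 9, 8, 6, 4, 1]
  13 → 11: |11-13| = 2, total = 2
  11 → 9: |9-11| = 2, total = 4
  9 → 8: |8-9| = 1, total = 5
  8 → 6: |6-8| = 2, total = 7
  6 → 4: |4-6| = 2, total = 9
  4 → 1: |1-4| = 3, total = 12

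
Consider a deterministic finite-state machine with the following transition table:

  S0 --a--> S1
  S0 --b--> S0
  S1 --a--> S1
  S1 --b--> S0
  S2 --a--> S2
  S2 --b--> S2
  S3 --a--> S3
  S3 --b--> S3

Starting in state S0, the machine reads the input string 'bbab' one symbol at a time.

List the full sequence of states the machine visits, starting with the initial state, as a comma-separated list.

Start: S0
  read 'b': S0 --b--> S0
  read 'b': S0 --b--> S0
  read 'a': S0 --a--> S1
  read 'b': S1 --b--> S0

Answer: S0, S0, S0, S1, S0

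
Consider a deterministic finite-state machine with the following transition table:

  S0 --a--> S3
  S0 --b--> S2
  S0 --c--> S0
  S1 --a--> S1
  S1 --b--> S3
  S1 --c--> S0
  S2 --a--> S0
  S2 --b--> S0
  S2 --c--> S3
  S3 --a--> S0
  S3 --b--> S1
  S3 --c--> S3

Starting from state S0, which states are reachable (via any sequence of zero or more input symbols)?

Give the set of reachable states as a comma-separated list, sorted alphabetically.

BFS from S0:
  visit S0: S0--a-->S3 (new), S0--b-->S2 (new), S0--c-->S0 (seen)
  visit S3: S3--a-->S0 (seen), S3--b-->S1 (new), S3--c-->S3 (seen)
  visit S2: S2--a-->S0 (seen), S2--b-->S0 (seen), S2--c-->S3 (seen)
  visit S1: S1--a-->S1 (seen), S1--b-->S3 (seen), S1--c-->S0 (seen)

Answer: S0, S1, S2, S3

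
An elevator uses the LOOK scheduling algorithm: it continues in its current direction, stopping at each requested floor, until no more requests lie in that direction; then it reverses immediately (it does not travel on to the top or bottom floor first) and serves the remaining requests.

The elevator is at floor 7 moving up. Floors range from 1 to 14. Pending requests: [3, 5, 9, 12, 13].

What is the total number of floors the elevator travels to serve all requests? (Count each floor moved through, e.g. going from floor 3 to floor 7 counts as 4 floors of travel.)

Start at floor 7 moving up, LOOK stop order: [9, 12, 13, 5, 3]
  7 → 9: |9-7| = 2, total = 2
  9 → 12: |12-9| = 3, total = 5
  12 → 13: |13-12| = 1, total = 6
  13 → 5: |5-13| = 8, total = 14
  5 → 3: |3-5| = 2, total = 16

Answer: 16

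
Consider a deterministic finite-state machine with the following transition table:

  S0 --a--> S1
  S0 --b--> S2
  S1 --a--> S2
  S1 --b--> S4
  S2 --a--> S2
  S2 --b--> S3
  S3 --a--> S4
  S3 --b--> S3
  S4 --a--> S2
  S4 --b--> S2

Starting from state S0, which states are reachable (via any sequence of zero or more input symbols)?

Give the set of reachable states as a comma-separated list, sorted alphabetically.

BFS from S0:
  visit S0: S0--a-->S1 (new), S0--b-->S2 (new)
  visit S1: S1--a-->S2 (seen), S1--b-->S4 (new)
  visit S2: S2--a-->S2 (seen), S2--b-->S3 (new)
  visit S4: S4--a-->S2 (seen), S4--b-->S2 (seen)
  visit S3: S3--a-->S4 (seen), S3--b-->S3 (seen)

Answer: S0, S1, S2, S3, S4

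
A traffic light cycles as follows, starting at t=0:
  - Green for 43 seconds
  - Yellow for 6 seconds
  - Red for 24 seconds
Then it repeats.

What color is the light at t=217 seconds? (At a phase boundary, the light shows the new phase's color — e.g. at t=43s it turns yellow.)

Answer: red

Derivation:
Cycle length = 43 + 6 + 24 = 73s
t = 217, phase_t = 217 mod 73 = 71
71 >= 49 → RED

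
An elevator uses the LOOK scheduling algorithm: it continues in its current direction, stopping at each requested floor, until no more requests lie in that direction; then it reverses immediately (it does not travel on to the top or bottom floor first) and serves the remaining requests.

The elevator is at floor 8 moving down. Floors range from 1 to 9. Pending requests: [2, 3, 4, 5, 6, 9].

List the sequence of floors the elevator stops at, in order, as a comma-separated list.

Answer: 6, 5, 4, 3, 2, 9

Derivation:
Current: 8, moving DOWN
Serve below first (descending): [6, 5, 4, 3, 2]
Then reverse, serve above (ascending): [9]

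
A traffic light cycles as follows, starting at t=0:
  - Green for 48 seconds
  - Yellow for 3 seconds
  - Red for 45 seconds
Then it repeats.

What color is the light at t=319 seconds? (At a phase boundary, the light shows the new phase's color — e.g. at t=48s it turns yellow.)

Answer: green

Derivation:
Cycle length = 48 + 3 + 45 = 96s
t = 319, phase_t = 319 mod 96 = 31
31 < 48 (green end) → GREEN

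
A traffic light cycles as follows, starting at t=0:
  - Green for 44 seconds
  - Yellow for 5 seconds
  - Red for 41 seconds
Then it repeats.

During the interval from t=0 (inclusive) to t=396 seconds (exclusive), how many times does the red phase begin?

Answer: 4

Derivation:
Cycle = 44+5+41 = 90s
red phase starts at t = k*90 + 49 for k=0,1,2,...
Need k*90+49 < 396 → k < 3.856
k ∈ {0, ..., 3} → 4 starts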